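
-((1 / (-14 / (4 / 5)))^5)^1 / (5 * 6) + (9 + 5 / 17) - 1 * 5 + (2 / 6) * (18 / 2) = 97690687772 / 13393078125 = 7.29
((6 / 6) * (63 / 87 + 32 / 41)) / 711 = 1789 / 845379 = 0.00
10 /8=5 /4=1.25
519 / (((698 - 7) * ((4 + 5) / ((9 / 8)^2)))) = 4671 / 44224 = 0.11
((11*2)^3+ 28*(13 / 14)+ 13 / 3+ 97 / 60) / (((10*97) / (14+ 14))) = 1495193 / 4850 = 308.29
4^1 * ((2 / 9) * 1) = 8 / 9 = 0.89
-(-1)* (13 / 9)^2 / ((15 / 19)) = 3211 / 1215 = 2.64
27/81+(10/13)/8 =67/156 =0.43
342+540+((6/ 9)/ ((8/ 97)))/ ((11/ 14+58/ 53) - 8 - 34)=157501561/ 178614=881.80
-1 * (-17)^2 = -289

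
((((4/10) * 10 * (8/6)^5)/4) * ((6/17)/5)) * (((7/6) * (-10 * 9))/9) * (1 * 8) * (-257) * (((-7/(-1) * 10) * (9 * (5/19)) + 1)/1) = 93405691904/78489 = 1190048.18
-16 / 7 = -2.29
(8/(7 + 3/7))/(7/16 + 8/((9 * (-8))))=2016/611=3.30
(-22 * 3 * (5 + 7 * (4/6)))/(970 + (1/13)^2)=-107822/163931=-0.66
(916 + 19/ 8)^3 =774569083.83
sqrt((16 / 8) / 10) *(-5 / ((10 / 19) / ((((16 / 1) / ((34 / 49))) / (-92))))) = 931 *sqrt(5) / 1955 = 1.06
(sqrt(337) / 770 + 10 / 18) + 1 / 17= sqrt(337) / 770 + 94 / 153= 0.64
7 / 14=1 / 2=0.50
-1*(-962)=962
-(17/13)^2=-289/169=-1.71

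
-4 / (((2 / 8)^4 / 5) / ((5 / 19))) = -25600 / 19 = -1347.37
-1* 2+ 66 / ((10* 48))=-149 / 80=-1.86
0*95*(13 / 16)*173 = 0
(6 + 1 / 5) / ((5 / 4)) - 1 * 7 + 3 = 24 / 25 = 0.96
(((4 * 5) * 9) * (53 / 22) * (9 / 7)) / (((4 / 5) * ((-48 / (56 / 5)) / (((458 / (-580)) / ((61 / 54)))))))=8847873 / 77836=113.67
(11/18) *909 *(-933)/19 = -1036563/38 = -27277.97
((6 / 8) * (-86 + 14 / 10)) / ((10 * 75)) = -423 / 5000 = -0.08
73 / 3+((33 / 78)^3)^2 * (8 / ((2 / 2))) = 2824171139 / 115843416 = 24.38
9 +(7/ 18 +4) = 241/ 18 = 13.39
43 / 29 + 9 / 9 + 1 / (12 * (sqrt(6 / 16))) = sqrt(6) / 18 + 72 / 29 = 2.62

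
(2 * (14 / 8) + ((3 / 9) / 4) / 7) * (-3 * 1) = -295 / 28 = -10.54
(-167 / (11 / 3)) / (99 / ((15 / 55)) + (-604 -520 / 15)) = 1503 / 9097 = 0.17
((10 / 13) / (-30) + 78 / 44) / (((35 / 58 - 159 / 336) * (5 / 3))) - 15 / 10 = 3961417 / 604890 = 6.55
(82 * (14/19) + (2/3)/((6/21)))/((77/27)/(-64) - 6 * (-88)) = 0.12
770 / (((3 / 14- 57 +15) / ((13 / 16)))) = -539 / 36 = -14.97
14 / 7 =2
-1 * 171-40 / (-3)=-473 / 3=-157.67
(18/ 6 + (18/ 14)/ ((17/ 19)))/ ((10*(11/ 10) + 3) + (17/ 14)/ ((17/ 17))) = 352/ 1207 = 0.29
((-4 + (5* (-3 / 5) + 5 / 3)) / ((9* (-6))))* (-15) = -40 / 27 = -1.48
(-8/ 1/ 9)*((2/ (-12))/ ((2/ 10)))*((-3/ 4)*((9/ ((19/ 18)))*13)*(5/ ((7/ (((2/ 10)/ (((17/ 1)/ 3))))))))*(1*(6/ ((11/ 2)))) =-42120/ 24871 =-1.69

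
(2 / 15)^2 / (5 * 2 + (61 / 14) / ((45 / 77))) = 8 / 7855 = 0.00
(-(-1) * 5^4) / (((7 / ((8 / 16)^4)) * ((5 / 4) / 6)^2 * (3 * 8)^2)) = 25 / 112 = 0.22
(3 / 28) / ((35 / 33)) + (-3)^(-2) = 0.21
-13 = -13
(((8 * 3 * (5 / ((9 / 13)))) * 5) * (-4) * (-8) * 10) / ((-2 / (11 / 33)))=-416000 / 9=-46222.22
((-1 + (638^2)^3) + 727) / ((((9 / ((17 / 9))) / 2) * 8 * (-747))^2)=9745226094115605995 / 29288776392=332729027.79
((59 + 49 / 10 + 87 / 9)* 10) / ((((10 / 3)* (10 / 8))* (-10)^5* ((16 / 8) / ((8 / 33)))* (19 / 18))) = -6621 / 32656250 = -0.00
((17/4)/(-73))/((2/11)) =-187/584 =-0.32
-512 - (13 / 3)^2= -4777 / 9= -530.78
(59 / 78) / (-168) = -59 / 13104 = -0.00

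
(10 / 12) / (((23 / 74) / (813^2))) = 40759755 / 23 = 1772163.26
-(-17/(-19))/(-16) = 17/304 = 0.06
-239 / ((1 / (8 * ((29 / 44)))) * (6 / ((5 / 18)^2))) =-173275 / 10692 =-16.21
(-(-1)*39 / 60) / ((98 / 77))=143 / 280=0.51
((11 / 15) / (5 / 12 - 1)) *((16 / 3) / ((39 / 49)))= -4928 / 585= -8.42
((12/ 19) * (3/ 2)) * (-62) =-1116/ 19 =-58.74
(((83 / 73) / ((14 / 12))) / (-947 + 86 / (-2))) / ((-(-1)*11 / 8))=-664 / 927465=-0.00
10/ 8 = 5/ 4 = 1.25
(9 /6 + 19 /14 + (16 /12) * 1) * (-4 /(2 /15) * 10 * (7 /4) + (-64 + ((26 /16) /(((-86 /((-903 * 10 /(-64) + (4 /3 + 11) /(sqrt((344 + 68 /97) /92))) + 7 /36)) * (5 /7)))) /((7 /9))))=-239675711 /96320 - 407 * sqrt(18648929) /1935430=-2489.24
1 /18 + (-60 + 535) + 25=9001 /18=500.06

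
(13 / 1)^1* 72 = 936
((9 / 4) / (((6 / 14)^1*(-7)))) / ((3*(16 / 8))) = -1 / 8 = -0.12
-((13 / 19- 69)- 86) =2932 / 19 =154.32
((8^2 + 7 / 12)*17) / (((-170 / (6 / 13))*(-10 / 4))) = 31 / 26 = 1.19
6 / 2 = 3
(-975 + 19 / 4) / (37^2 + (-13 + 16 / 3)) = -11643 / 16336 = -0.71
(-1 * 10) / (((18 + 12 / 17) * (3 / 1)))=-85 / 477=-0.18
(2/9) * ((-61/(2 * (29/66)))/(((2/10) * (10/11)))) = -7381/87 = -84.84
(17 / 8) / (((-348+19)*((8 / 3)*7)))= -51 / 147392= -0.00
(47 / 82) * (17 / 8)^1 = 799 / 656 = 1.22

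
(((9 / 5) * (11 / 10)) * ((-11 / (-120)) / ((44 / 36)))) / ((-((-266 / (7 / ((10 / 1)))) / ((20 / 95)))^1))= 297 / 3610000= 0.00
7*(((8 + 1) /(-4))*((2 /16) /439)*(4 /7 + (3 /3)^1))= -99 /14048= -0.01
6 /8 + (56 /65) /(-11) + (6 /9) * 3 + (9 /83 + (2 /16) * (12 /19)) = 2.86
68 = 68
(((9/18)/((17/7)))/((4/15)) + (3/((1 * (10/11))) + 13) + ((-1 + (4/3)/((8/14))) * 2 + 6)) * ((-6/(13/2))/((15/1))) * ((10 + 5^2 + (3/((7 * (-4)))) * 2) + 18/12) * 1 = -57.47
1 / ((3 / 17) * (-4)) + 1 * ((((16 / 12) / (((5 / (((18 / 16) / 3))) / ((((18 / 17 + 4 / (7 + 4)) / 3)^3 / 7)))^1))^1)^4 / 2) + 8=15993377527436439405489443781312751157 / 2429373801634922526625726336560802500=6.58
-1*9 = -9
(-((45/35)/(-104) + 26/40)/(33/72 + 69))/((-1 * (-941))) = -6963/713734385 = -0.00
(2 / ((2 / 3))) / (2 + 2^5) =0.09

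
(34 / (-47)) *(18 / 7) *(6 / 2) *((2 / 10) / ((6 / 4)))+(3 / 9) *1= -2027 / 4935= -0.41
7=7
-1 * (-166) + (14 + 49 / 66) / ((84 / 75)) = 47299 / 264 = 179.16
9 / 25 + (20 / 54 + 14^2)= 132793 / 675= 196.73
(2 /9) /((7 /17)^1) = 34 /63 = 0.54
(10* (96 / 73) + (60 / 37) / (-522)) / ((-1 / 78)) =-80327260 / 78329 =-1025.51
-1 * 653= -653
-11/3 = -3.67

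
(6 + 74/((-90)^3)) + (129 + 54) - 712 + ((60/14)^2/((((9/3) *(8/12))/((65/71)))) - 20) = -677914360223/1268095500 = -534.59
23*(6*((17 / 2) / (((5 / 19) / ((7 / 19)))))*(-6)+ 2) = -49036 / 5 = -9807.20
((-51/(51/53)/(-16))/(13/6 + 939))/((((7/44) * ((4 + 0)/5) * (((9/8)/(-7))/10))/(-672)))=6529600/5647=1156.30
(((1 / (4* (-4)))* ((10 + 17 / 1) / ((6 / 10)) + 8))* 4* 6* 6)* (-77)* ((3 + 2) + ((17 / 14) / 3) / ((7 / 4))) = 1344981 / 7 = 192140.14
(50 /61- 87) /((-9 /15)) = 26285 /183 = 143.63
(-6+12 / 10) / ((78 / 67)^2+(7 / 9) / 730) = -3.54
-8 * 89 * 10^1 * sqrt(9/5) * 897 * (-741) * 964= 2737278138816 * sqrt(5)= 6120739991716.68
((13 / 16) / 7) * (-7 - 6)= -169 / 112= -1.51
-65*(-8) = 520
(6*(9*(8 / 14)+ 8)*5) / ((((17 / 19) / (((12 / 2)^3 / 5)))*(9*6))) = 41952 / 119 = 352.54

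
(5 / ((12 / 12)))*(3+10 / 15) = 55 / 3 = 18.33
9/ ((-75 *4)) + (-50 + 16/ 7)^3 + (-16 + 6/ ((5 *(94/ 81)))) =-175144783783/ 1612100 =-108643.87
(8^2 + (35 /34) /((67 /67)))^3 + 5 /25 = 54042638959 /196520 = 274998.16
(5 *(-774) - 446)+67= -4249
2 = 2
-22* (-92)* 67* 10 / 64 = 84755 / 4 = 21188.75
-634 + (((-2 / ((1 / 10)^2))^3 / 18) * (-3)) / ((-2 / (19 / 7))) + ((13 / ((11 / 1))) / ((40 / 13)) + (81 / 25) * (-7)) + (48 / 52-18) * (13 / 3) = -83633739671 / 46200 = -1810254.11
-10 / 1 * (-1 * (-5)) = -50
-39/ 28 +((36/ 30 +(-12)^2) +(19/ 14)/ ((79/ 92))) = 1607987/ 11060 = 145.39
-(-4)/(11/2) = 8/11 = 0.73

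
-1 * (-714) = 714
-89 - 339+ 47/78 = -33337/78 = -427.40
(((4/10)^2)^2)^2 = 256/390625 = 0.00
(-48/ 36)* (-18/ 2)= 12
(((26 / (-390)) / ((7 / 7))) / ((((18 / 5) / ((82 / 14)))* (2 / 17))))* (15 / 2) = -3485 / 504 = -6.91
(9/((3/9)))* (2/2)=27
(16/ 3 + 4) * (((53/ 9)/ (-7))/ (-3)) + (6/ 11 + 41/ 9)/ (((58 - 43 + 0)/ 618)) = 189586/ 891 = 212.78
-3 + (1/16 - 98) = -1615/16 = -100.94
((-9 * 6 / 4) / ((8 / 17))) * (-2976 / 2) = 42687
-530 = -530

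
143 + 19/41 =143.46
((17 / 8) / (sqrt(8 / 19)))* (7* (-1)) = -22.92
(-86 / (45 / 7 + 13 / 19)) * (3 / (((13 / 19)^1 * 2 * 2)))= -7581 / 572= -13.25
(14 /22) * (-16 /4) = -28 /11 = -2.55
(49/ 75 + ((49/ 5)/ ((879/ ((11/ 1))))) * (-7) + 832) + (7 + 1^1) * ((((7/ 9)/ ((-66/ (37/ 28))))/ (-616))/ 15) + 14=3400408495789/ 4020370200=845.79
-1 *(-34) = 34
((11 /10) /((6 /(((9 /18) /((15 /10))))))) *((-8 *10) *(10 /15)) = -88 /27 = -3.26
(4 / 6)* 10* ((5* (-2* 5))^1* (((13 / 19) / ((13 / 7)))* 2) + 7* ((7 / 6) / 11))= -452690 / 1881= -240.66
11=11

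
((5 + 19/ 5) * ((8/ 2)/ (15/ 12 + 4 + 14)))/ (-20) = -16/ 175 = -0.09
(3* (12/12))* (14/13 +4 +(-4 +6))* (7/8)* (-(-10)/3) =805/13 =61.92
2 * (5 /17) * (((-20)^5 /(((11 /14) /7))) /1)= -16770053.48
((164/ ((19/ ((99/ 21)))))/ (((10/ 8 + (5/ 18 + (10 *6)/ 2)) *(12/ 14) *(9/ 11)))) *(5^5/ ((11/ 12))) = 27060000/ 4313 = 6274.06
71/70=1.01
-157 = -157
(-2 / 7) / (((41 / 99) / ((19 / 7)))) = -3762 / 2009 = -1.87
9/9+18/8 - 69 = -263/4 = -65.75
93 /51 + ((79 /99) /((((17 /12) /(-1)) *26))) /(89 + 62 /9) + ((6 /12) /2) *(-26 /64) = 462352851 /268537984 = 1.72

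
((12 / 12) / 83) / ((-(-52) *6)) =1 / 25896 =0.00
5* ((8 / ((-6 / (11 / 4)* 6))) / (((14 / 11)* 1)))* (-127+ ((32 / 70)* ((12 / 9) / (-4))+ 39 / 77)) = 402259 / 1323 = 304.05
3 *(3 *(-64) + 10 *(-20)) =-1176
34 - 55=-21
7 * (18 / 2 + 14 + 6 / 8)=665 / 4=166.25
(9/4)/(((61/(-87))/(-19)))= 60.97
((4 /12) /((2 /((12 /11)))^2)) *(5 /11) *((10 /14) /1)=300 /9317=0.03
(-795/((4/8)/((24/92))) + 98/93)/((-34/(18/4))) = 1327449/24242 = 54.76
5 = 5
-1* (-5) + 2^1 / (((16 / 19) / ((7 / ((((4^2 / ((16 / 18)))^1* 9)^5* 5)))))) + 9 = 62483176466053 / 4463084033280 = 14.00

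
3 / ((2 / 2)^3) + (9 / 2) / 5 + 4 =79 / 10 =7.90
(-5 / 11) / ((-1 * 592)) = 5 / 6512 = 0.00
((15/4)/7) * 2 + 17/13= 433/182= 2.38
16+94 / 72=623 / 36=17.31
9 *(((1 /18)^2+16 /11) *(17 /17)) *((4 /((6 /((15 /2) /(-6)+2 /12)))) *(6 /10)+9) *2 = 267023 /1188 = 224.77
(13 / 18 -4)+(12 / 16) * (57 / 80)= -7901 / 2880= -2.74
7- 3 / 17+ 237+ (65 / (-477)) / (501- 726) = 243.82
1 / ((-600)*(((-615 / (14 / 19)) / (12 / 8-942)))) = -0.00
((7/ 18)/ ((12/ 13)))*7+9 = 2581/ 216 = 11.95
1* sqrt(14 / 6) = sqrt(21) / 3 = 1.53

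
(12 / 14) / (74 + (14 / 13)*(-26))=3 / 161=0.02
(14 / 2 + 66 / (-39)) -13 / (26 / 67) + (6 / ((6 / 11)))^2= 2413 / 26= 92.81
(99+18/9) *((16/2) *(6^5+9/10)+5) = 31421201/5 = 6284240.20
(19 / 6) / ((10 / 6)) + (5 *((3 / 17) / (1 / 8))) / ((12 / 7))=1023 / 170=6.02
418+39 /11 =4637 /11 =421.55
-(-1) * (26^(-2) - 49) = -33123 / 676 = -49.00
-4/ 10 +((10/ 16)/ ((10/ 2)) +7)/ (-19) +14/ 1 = 529/ 40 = 13.22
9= 9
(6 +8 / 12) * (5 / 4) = 25 / 3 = 8.33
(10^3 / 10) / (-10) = -10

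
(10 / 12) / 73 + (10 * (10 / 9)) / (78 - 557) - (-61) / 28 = 19093073 / 8811684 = 2.17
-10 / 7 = -1.43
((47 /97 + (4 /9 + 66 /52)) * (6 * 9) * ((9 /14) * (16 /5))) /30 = 359244 /44135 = 8.14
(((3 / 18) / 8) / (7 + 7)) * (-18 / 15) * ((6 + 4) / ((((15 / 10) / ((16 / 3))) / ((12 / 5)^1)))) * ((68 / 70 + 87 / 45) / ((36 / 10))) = -0.12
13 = 13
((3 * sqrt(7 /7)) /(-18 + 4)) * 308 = -66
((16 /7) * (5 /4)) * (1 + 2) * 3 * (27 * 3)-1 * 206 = 13138 /7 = 1876.86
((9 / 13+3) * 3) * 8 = 1152 / 13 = 88.62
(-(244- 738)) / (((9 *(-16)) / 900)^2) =154375 / 8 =19296.88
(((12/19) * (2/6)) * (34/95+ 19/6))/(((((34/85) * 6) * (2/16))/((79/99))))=1.97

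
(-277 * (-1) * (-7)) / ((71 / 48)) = -93072 / 71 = -1310.87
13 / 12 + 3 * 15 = 553 / 12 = 46.08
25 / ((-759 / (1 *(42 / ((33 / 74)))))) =-25900 / 8349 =-3.10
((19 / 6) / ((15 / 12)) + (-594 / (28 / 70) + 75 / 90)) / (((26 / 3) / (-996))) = 11067801 / 65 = 170273.86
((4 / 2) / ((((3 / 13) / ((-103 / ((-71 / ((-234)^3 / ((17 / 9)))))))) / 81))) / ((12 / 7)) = -4863861642276 / 1207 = -4029711385.48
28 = 28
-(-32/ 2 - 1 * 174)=190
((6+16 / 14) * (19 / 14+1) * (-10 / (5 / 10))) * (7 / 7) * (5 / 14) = -41250 / 343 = -120.26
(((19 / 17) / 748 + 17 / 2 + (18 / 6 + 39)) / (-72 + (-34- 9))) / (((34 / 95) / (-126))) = 768685869 / 4971956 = 154.60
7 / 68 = 0.10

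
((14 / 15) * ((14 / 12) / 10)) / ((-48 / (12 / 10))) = -49 / 18000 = -0.00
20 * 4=80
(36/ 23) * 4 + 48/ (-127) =5.88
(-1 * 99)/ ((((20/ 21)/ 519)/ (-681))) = 734799681/ 20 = 36739984.05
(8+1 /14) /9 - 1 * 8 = -895 /126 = -7.10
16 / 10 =8 / 5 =1.60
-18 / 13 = -1.38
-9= -9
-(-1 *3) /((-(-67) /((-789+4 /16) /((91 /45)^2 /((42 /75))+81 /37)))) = -28366605 /7623662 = -3.72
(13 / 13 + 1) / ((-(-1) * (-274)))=-0.01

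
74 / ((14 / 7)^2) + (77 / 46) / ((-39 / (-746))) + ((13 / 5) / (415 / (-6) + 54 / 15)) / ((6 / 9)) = 178061279 / 3528798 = 50.46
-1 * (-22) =22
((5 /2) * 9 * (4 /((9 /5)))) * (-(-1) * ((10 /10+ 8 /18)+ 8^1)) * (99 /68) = 1375 /2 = 687.50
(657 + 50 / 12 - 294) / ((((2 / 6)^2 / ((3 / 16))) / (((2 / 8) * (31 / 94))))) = 614637 / 12032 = 51.08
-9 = -9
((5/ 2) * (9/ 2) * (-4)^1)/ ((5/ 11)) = -99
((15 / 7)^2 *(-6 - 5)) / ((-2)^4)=-2475 / 784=-3.16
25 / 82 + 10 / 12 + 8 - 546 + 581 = 44.14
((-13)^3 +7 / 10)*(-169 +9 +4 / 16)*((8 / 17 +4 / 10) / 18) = 57696801 / 3400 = 16969.65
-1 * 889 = -889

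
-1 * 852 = -852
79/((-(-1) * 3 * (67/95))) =7505/201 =37.34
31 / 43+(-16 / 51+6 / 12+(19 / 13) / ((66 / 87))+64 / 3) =7578782 / 313599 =24.17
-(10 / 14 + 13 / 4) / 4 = -111 / 112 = -0.99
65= 65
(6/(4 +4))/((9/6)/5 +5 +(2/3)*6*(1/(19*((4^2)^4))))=389120/2749783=0.14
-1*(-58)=58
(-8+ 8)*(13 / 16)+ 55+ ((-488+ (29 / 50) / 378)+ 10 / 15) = -8171071 / 18900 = -432.33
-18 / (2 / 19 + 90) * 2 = -171 / 428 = -0.40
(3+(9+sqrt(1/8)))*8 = 2*sqrt(2)+96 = 98.83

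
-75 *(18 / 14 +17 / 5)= -2460 / 7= -351.43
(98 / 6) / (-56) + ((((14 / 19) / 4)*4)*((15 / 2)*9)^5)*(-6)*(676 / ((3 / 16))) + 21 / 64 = -81478833508799867 / 3648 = -22335206553947.33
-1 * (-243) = 243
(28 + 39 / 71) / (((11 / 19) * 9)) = 38513 / 7029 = 5.48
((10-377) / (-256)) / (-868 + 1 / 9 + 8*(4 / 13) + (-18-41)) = -42939 / 27688448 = -0.00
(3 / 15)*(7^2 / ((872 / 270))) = 1323 / 436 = 3.03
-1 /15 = -0.07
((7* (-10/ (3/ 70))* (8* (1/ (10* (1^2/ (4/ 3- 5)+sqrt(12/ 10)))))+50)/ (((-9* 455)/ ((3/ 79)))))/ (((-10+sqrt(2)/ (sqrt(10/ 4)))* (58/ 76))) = 950* (-4357+33* sqrt(30))/ (1876329* (-15+11* sqrt(30))* (25- sqrt(5))) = -0.00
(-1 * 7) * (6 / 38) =-21 / 19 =-1.11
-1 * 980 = -980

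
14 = 14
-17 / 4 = -4.25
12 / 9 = 4 / 3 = 1.33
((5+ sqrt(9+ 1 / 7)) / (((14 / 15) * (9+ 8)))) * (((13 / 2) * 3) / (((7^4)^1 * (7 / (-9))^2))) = 94770 * sqrt(7) / 98001617+ 236925 / 56000924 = 0.01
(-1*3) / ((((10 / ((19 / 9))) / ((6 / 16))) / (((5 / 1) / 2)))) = -19 / 32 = -0.59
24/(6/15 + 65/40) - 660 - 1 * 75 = -19525/27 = -723.15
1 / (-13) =-1 / 13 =-0.08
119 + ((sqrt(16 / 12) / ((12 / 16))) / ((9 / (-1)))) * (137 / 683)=119-1096 * sqrt(3) / 55323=118.97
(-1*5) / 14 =-5 / 14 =-0.36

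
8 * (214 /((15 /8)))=13696 /15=913.07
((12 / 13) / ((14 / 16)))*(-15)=-1440 / 91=-15.82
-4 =-4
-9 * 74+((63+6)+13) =-584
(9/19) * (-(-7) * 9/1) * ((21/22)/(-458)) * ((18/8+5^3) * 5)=-30303315/765776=-39.57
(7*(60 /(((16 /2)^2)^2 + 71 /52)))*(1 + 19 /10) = 728 /2449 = 0.30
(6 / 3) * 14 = 28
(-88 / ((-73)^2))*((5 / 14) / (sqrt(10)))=-22*sqrt(10) / 37303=-0.00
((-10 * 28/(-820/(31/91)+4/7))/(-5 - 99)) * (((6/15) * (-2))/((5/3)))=1519/2828670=0.00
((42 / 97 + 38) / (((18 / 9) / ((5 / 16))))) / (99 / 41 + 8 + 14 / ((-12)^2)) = 0.57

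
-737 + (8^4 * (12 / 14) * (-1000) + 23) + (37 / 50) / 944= -1160223105341 / 330400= -3511571.14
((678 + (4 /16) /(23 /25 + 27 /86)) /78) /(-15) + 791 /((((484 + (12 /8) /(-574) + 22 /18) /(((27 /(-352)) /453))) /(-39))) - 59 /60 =-12344904825385081 /7953020908537320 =-1.55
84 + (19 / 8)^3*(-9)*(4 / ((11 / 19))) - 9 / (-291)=-748.99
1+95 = 96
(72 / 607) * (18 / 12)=108 / 607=0.18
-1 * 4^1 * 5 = -20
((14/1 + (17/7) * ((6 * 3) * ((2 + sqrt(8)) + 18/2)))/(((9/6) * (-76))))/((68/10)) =-4330/6783-15 * sqrt(2)/133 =-0.80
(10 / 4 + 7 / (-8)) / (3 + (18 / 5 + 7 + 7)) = 65 / 824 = 0.08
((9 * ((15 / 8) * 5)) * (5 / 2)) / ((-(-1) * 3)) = 1125 / 16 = 70.31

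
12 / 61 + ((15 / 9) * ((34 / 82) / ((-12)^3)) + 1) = 1.20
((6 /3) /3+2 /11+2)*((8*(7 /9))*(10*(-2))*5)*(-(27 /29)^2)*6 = 85276800 /9251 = 9218.12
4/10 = 2/5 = 0.40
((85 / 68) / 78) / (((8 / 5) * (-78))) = -25 / 194688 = -0.00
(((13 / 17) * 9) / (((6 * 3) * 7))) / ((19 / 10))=65 / 2261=0.03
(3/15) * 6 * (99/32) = 297/80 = 3.71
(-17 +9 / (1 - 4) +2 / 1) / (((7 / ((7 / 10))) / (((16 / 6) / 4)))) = -1.20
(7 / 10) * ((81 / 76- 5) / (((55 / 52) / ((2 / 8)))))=-27209 / 41800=-0.65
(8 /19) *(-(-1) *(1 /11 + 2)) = 184 /209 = 0.88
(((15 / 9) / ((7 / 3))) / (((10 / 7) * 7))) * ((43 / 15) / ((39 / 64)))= 1376 / 4095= 0.34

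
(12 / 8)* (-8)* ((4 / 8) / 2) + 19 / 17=-32 / 17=-1.88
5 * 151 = 755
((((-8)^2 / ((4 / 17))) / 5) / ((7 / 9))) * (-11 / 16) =-1683 / 35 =-48.09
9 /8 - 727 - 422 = -9183 /8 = -1147.88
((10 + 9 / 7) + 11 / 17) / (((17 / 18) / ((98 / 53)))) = 357840 / 15317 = 23.36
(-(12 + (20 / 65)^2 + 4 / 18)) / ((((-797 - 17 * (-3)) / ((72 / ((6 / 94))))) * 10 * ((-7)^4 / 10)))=3521992 / 454055511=0.01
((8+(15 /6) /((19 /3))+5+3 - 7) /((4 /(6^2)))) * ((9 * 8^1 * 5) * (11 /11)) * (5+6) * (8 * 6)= 305363520 /19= 16071764.21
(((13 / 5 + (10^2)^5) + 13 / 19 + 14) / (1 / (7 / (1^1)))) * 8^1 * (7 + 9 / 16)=402325000695387 / 95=4235000007319.86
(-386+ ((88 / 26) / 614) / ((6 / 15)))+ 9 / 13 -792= -1177.29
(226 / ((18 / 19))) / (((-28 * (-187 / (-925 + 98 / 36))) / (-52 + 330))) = -4954286233 / 424116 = -11681.44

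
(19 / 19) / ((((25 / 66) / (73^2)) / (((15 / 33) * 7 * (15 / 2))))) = 335727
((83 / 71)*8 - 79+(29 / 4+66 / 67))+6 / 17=-19751403 / 323476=-61.06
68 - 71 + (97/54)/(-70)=-11437/3780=-3.03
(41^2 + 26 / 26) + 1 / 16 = 26913 / 16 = 1682.06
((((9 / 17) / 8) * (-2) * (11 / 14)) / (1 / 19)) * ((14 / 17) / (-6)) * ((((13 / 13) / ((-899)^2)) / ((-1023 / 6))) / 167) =-57 / 4836769403012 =-0.00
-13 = -13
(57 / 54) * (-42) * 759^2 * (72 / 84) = -21891078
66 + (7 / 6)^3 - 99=-6785 / 216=-31.41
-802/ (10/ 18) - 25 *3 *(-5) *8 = 1556.40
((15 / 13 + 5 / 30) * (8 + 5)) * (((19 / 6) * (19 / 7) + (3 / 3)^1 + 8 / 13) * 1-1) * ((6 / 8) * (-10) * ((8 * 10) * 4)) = -103597400 / 273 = -379477.66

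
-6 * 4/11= -24/11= -2.18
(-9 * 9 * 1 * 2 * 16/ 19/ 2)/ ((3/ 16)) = -6912/ 19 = -363.79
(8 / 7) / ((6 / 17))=68 / 21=3.24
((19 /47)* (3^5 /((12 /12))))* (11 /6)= 16929 /94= 180.10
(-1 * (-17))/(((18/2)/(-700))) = -11900/9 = -1322.22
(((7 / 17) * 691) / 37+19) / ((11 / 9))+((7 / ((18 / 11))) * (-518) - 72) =-141109301 / 62271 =-2266.05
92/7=13.14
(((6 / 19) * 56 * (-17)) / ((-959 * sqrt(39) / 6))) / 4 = 408 * sqrt(39) / 33839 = 0.08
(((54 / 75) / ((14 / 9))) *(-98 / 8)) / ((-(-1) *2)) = -567 / 200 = -2.84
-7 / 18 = -0.39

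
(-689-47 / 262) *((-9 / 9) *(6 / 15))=36113 / 131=275.67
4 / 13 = 0.31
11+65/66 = 791/66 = 11.98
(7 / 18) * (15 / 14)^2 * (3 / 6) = 25 / 112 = 0.22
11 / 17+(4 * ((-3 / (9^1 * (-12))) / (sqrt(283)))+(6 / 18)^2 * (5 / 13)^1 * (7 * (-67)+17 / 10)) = -76867 / 3978+sqrt(283) / 2547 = -19.32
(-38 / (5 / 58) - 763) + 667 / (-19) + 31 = -114751 / 95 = -1207.91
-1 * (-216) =216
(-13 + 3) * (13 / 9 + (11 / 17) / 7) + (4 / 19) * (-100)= -741140 / 20349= -36.42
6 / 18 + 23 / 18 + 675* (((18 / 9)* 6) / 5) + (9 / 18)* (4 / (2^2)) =14599 / 9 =1622.11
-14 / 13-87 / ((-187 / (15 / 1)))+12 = 43519 / 2431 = 17.90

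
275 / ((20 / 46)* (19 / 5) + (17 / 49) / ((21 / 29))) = 6508425 / 50441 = 129.03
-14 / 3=-4.67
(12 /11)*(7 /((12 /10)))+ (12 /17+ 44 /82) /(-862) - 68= -61.64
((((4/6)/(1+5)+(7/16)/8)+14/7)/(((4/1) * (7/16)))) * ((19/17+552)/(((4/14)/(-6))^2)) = 164223395/544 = 301881.24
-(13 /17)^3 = -2197 /4913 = -0.45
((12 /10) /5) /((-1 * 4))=-3 /50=-0.06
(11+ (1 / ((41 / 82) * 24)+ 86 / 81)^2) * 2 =1292377 / 52488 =24.62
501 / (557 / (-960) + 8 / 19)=-3147.86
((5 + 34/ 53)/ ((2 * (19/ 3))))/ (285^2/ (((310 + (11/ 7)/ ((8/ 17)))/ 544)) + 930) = 1748851/ 557376091060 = 0.00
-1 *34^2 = -1156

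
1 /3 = 0.33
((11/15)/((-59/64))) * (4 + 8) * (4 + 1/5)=-59136/1475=-40.09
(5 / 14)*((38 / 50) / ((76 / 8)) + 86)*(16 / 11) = 17216 / 385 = 44.72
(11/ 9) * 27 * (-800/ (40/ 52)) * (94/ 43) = -3226080/ 43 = -75025.12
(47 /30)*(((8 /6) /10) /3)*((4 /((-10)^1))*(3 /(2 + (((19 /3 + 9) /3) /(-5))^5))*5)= -38545875 /81546637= -0.47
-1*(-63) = 63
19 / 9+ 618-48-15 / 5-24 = 4906 / 9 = 545.11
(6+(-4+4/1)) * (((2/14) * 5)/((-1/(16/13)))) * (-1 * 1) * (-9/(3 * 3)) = -480/91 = -5.27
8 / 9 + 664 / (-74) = -2692 / 333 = -8.08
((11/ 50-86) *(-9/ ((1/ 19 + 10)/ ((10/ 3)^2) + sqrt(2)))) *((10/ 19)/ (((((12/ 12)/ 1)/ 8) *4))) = -2654204760/ 4265039 + 2933676000 *sqrt(2)/ 4265039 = 350.44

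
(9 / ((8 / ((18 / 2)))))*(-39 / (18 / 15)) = -5265 / 16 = -329.06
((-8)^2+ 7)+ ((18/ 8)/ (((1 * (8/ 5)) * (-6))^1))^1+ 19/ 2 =5137/ 64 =80.27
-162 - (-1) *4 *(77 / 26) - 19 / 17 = -33431 / 221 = -151.27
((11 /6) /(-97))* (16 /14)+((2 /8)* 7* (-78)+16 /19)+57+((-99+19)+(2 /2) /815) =-10010359769 /63085890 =-158.68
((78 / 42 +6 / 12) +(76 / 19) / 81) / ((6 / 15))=13645 / 2268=6.02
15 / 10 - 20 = -37 / 2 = -18.50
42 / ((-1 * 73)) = -42 / 73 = -0.58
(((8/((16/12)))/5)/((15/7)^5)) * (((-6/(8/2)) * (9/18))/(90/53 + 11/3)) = -890771/239906250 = -0.00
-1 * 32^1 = -32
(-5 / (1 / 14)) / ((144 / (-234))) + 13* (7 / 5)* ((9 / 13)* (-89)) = -1007.65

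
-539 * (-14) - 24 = 7522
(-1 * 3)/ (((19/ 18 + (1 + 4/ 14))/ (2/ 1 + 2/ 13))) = -10584/ 3835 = -2.76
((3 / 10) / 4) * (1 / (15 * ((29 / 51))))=51 / 5800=0.01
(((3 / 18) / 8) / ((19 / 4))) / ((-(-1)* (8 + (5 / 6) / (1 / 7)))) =0.00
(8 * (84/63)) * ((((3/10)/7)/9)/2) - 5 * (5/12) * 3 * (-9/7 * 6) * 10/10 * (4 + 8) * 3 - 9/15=546569/315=1735.14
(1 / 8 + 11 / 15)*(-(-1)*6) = 103 / 20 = 5.15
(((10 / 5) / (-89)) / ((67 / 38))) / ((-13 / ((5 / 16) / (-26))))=-95 / 8061976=-0.00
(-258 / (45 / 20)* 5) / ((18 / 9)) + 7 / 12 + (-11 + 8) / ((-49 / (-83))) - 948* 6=-3515749 / 588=-5979.16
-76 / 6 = -38 / 3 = -12.67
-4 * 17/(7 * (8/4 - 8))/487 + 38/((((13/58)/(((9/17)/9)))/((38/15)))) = 285548138/11300835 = 25.27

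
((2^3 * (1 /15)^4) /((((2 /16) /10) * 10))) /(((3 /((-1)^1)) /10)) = -128 /30375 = -0.00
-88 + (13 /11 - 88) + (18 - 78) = -2583 /11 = -234.82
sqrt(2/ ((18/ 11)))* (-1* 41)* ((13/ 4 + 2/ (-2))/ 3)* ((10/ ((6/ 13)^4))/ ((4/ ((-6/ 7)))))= 5855005* sqrt(11)/ 12096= 1605.39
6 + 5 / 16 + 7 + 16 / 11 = 2599 / 176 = 14.77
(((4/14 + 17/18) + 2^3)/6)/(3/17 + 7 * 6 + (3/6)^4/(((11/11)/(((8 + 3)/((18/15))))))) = 158168/4395321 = 0.04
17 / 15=1.13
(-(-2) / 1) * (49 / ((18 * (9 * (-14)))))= -7 / 162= -0.04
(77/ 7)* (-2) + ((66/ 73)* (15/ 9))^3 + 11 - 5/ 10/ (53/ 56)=-167146387/ 20617901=-8.11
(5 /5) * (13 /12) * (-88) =-286 /3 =-95.33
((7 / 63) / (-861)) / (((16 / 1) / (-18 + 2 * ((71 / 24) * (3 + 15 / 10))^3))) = -1069637 / 28213248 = -0.04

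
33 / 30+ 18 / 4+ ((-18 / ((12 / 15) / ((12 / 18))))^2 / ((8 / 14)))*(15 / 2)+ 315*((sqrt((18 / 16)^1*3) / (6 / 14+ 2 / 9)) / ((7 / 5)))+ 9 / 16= 42525*sqrt(6) / 164+ 236743 / 80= 3594.44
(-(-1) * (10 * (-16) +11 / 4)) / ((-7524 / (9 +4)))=8177 / 30096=0.27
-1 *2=-2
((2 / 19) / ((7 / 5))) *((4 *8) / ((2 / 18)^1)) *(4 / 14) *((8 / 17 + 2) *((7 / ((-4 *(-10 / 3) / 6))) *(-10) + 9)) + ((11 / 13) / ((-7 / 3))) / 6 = -20221153 / 58786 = -343.98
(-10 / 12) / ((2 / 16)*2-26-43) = 2 / 165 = 0.01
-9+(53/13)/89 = -10360/1157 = -8.95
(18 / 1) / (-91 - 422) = -2 / 57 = -0.04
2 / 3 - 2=-4 / 3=-1.33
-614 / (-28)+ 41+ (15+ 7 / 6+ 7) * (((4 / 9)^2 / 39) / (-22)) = 91833823 / 1459458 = 62.92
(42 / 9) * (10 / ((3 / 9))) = 140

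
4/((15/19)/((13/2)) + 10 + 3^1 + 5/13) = 247/834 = 0.30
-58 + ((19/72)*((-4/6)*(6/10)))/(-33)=-344501/5940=-58.00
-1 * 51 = -51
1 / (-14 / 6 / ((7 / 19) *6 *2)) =-36 / 19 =-1.89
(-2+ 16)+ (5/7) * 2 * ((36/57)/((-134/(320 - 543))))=138134/8911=15.50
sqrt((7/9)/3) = sqrt(21)/9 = 0.51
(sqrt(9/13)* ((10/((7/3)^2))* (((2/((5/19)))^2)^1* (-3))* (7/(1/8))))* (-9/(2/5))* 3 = 25264224* sqrt(13)/91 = 1001005.00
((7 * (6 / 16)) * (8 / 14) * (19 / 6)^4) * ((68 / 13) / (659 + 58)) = 1.10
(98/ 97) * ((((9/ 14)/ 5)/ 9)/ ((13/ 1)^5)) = 7/ 180077105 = 0.00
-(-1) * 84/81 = 28/27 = 1.04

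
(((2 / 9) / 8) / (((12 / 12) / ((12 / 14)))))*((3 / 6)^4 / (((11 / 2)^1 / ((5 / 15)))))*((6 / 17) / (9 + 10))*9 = 3 / 198968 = 0.00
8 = 8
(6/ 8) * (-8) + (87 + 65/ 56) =4601/ 56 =82.16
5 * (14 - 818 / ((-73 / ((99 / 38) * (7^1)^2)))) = 10017385 / 1387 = 7222.34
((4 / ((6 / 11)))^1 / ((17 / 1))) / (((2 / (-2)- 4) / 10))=-44 / 51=-0.86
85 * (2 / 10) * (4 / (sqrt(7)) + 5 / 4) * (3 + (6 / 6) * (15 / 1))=765 / 2 + 1224 * sqrt(7) / 7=845.13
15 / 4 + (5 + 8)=67 / 4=16.75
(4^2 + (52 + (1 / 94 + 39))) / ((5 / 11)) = 110649 / 470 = 235.42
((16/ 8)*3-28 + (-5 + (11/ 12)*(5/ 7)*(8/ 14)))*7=-3914/ 21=-186.38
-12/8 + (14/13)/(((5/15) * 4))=-9/13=-0.69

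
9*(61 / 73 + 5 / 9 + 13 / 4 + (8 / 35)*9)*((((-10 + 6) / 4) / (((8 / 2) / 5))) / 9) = -616111 / 73584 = -8.37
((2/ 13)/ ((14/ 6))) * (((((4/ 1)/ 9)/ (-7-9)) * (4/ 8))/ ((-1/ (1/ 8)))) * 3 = 1/ 2912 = 0.00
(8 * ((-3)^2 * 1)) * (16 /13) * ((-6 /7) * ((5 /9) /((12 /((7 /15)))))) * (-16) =1024 /39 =26.26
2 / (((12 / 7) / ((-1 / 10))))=-7 / 60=-0.12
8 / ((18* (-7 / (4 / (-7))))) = 0.04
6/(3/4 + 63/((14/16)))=8/97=0.08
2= 2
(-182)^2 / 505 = 33124 / 505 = 65.59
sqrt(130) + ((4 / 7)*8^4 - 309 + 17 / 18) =sqrt(130) + 256097 / 126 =2043.92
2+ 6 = 8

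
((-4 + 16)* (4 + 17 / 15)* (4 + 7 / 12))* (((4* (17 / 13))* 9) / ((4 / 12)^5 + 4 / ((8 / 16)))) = 41987484 / 25285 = 1660.57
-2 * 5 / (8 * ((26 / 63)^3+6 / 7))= -1250235 / 927608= -1.35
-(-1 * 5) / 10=1 / 2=0.50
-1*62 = -62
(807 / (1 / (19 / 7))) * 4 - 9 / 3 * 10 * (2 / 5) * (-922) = 138780 / 7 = 19825.71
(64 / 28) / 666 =0.00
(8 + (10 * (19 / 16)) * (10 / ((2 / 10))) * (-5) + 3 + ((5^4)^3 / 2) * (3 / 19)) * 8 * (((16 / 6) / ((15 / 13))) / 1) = 356304963.61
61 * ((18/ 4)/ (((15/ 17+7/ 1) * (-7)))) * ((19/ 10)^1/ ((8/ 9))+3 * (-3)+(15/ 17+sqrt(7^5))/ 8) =5041467/ 150080 - 65331 * sqrt(7)/ 2144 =-47.03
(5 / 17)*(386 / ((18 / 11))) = 10615 / 153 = 69.38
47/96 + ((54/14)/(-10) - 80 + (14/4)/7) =-79.40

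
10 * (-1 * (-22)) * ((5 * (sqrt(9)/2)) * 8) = 13200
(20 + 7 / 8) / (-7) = -167 / 56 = -2.98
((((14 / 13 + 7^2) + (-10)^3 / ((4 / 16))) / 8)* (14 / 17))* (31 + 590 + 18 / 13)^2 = -23530677555483 / 149396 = -157505405.47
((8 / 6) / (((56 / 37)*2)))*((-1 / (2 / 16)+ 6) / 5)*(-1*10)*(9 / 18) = 37 / 42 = 0.88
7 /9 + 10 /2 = 52 /9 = 5.78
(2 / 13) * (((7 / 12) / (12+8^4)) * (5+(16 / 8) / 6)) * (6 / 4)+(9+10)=19.00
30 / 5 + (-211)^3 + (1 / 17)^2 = -2714844324 / 289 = -9393925.00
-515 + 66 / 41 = -21049 / 41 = -513.39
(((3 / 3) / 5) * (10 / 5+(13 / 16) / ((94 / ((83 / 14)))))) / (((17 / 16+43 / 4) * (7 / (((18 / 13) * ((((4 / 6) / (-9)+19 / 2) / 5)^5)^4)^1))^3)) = 12139972141654305222282593623981654132345020275924618183686927743745334777907847916124947143140995399048379994135325525301333049671659528286189925686017459139478448399 / 1360121480584953250770572030215782219971800766919164813482792702897984543803556626373030042477500000000000000000000000000000000000000000000000000000000000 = 8925652829505.51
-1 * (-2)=2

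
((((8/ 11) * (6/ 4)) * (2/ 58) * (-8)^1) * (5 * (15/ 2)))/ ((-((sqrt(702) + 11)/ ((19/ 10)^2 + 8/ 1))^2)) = 9984050847/ 2692048975 - 72787734 * sqrt(78)/ 244731725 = 1.08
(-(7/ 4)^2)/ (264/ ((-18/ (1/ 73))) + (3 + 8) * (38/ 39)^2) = -5440617/ 18195584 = -0.30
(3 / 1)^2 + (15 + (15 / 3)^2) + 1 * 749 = 798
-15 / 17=-0.88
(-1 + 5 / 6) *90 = -15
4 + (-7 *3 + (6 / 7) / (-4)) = -241 / 14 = -17.21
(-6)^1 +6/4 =-9/2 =-4.50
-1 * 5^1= -5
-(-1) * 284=284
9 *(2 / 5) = 18 / 5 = 3.60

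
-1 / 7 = -0.14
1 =1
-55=-55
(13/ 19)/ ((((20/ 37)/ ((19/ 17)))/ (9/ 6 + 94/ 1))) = 91871/ 680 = 135.10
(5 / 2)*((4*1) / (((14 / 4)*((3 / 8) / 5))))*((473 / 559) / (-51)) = -8800 / 13923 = -0.63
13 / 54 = 0.24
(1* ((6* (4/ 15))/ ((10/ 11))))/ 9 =44/ 225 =0.20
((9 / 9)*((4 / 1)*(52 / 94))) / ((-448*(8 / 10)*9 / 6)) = -65 / 15792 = -0.00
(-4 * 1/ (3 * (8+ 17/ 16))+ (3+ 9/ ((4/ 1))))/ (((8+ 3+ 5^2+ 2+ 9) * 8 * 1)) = 8879/ 654240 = 0.01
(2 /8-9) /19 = -35 /76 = -0.46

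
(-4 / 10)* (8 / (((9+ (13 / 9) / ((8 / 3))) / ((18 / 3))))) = -2304 / 1145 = -2.01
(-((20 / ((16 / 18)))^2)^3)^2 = 68952523554931640625 / 4096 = 16834112196028232.57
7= 7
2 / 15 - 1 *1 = -13 / 15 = -0.87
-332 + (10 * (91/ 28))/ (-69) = -45881/ 138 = -332.47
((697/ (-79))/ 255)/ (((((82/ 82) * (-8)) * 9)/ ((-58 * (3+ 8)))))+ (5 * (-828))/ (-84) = 14626147/ 298620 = 48.98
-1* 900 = -900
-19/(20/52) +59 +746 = 3778/5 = 755.60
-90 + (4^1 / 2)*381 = 672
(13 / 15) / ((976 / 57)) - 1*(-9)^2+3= -380393 / 4880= -77.95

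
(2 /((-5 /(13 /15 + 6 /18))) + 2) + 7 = 8.52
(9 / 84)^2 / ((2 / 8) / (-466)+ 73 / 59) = 123723 / 13329274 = 0.01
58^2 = 3364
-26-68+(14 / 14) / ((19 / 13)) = -1773 / 19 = -93.32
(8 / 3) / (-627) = -8 / 1881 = -0.00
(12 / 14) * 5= 30 / 7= 4.29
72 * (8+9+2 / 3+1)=1344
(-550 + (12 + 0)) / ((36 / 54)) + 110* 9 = 183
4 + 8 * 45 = 364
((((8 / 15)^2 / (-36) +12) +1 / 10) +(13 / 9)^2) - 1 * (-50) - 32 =43441 / 1350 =32.18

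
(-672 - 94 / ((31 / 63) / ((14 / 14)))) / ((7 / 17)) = -64974 / 31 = -2095.94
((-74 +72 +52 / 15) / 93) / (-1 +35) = 11 / 23715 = 0.00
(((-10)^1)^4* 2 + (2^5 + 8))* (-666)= -13346640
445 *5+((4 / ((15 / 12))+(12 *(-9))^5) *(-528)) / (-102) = -6465043347387 / 85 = -76059333498.67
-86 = -86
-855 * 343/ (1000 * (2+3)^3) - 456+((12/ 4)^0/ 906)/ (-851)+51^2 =20649987455041/ 9637575000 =2142.65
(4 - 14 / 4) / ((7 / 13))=13 / 14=0.93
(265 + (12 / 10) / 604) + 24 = 436393 / 1510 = 289.00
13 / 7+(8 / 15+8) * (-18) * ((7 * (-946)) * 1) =35599937 / 35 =1017141.06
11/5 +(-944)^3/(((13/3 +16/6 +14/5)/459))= -9653141605861/245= -39400577983.11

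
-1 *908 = -908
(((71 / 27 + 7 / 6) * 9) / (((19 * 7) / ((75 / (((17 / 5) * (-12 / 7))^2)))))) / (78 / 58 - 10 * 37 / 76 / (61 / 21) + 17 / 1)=226653125 / 6661597968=0.03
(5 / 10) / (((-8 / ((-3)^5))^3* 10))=14348907 / 10240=1401.26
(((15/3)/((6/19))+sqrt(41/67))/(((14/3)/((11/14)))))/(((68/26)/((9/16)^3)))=312741 * sqrt(2747)/1828814848+9903465/54591488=0.19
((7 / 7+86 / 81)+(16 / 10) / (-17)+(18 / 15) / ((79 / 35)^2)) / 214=94667777 / 9195426990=0.01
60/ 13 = 4.62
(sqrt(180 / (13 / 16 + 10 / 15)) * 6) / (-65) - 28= -29.02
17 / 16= 1.06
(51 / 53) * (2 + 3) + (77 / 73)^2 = 1673132 / 282437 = 5.92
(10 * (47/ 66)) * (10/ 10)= 7.12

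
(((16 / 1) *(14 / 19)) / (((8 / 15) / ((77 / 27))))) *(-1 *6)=-21560 / 57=-378.25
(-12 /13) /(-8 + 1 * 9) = -12 /13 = -0.92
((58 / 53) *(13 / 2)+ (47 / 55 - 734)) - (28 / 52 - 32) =-694.57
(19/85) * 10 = 38/17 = 2.24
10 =10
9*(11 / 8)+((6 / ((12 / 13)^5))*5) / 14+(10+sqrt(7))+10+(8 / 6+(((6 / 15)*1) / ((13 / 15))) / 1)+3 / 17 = sqrt(7)+4817407981 / 128314368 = 40.19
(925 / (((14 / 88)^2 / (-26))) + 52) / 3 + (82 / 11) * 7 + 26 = -512014352 / 1617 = -316644.62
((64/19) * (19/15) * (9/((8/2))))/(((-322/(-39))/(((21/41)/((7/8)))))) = 22464/33005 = 0.68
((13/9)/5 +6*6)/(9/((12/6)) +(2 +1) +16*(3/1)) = 3266/4995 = 0.65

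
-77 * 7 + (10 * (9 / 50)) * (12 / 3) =-2659 / 5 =-531.80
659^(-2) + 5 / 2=2.50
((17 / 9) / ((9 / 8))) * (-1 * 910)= -123760 / 81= -1527.90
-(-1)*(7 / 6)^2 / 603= 49 / 21708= 0.00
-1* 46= -46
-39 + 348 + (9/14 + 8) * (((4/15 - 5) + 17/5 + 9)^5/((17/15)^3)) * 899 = 87517560682367/619038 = 141376717.88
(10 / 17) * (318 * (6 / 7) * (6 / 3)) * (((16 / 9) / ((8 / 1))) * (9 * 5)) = 3206.72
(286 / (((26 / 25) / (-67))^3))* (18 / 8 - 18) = 1204400650.66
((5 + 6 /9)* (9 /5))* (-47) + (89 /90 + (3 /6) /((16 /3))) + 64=-596617 /1440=-414.32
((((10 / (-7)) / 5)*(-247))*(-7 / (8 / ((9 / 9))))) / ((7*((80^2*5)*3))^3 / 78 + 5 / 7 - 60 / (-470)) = -1056419 / 66559868928000014404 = -0.00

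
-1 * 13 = -13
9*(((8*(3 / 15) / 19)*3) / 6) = 36 / 95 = 0.38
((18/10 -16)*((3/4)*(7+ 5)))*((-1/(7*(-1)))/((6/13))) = -2769/70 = -39.56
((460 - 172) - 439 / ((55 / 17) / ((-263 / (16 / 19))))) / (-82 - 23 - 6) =-37546051 / 97680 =-384.38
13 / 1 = 13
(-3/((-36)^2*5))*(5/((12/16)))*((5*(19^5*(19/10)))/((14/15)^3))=-5880735125/65856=-89296.88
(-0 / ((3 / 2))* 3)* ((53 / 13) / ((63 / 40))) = 0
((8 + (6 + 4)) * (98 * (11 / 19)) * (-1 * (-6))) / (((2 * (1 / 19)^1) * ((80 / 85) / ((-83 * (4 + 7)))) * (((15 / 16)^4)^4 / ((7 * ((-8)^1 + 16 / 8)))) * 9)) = 540127427209918685867147264 / 729823150634765625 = 740079876.53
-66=-66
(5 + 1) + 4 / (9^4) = 39370 / 6561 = 6.00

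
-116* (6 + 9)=-1740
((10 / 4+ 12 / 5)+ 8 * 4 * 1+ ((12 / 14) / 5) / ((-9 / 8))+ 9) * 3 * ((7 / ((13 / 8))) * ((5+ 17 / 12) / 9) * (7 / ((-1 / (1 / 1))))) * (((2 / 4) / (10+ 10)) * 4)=-398321 / 1350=-295.05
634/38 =317/19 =16.68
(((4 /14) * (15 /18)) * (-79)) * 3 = -395 /7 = -56.43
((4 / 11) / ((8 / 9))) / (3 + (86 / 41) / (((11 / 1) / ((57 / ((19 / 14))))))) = 123 / 3310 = 0.04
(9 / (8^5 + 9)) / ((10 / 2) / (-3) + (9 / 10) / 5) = -1350 / 7309271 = -0.00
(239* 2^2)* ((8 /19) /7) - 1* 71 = -1795 /133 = -13.50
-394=-394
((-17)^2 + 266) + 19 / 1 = 574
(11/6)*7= 77/6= 12.83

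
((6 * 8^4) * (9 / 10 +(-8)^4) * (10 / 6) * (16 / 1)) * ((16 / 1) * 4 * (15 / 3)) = 859182202880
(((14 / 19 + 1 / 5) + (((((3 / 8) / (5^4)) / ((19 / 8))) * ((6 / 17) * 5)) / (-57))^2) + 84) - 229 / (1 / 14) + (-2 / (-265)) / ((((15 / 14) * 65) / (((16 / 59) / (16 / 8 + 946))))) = -53085469658340529515379 / 17008777770032953125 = -3121.06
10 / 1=10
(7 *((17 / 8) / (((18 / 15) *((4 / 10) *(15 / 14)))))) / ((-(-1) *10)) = 833 / 288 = 2.89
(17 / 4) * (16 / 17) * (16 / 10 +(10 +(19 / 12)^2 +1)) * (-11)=-119647 / 180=-664.71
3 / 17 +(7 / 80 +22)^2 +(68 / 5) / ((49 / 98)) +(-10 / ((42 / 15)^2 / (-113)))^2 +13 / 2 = 5563116979873 / 261228800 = 21295.96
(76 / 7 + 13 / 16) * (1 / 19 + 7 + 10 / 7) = 184287 / 1862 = 98.97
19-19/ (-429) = 8170/ 429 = 19.04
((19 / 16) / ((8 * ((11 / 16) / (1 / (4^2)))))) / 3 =19 / 4224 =0.00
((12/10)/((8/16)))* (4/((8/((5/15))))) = 2/5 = 0.40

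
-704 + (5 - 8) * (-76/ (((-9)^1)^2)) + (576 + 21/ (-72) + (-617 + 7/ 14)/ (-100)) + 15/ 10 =-79523/ 675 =-117.81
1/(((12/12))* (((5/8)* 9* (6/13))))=0.39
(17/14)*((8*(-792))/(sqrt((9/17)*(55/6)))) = -1632*sqrt(5610)/35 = -3492.48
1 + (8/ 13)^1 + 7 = 112/ 13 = 8.62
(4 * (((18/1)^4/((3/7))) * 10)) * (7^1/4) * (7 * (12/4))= 360067680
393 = 393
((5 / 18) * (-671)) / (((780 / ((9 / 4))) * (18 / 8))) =-671 / 2808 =-0.24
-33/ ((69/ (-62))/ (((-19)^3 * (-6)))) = 28067028/ 23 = 1220305.57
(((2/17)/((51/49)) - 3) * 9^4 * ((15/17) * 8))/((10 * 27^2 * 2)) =-45054/4913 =-9.17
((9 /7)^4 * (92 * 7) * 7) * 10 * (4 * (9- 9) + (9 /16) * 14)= 6790635 /7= 970090.71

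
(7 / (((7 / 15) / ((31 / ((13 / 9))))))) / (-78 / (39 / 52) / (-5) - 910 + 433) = -20925 / 29653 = -0.71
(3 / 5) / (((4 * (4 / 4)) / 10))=3 / 2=1.50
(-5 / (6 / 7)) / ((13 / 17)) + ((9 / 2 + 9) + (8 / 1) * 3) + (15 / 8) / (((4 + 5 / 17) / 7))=749975 / 22776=32.93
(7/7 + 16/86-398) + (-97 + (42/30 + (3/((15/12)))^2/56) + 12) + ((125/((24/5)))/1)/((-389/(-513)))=-445.97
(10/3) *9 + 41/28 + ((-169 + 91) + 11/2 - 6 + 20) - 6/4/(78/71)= -28.40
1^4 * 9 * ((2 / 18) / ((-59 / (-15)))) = 15 / 59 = 0.25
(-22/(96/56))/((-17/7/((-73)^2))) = 28160.11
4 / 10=2 / 5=0.40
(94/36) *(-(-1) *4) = 94/9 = 10.44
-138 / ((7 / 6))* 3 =-354.86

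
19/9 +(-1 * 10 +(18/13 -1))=-878/117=-7.50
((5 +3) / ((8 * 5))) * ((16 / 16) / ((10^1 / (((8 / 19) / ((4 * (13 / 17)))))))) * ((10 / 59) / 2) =17 / 72865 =0.00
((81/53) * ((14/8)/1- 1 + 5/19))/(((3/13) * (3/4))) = 9009/1007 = 8.95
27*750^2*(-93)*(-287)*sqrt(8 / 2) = 810739125000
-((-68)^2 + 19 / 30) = -138739 / 30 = -4624.63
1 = 1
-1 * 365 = -365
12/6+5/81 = 167/81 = 2.06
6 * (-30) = -180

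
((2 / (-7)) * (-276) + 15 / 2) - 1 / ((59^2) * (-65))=273554399 / 3167710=86.36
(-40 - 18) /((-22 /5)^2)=-725 /242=-3.00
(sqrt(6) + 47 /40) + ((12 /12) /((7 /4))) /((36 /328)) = sqrt(6) + 16081 /2520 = 8.83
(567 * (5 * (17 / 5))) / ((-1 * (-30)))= 3213 / 10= 321.30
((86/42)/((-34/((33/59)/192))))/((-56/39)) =6149/50326528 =0.00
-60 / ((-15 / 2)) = 8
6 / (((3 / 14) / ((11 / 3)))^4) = 1124897312 / 2187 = 514356.34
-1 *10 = -10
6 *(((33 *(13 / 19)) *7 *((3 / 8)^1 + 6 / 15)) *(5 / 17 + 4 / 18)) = 2451449 / 6460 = 379.48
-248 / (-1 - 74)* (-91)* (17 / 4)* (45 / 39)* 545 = -804202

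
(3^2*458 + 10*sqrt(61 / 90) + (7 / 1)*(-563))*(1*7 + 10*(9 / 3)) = 37*sqrt(610) / 3 + 6697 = 7001.61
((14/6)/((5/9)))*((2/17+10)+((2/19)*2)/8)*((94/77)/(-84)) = -307991/497420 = -0.62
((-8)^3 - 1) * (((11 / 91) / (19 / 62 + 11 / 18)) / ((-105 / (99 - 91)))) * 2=524799 / 50960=10.30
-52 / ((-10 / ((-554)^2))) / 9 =7979816 / 45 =177329.24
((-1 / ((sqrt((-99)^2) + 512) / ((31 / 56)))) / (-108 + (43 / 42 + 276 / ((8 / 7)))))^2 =8649 / 190677433960000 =0.00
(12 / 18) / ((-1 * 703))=-2 / 2109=-0.00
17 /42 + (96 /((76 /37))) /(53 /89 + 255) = 2666737 /4538226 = 0.59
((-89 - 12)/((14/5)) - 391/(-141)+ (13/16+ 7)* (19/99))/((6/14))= -74.20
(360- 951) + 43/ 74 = -43691/ 74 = -590.42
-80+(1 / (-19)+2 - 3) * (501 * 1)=-11540 / 19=-607.37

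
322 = 322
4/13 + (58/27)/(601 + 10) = 5134/16497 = 0.31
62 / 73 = 0.85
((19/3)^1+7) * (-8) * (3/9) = -320/9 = -35.56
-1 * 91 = -91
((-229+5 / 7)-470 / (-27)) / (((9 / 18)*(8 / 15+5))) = -398560 / 5229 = -76.22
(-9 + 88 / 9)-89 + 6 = -740 / 9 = -82.22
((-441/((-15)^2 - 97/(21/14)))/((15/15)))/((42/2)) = -63/481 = -0.13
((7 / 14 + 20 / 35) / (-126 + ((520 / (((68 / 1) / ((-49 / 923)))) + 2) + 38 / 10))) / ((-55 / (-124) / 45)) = -5612550 / 6227221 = -0.90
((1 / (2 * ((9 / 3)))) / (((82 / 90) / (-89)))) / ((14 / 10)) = -11.63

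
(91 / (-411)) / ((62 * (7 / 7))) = -91 / 25482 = -0.00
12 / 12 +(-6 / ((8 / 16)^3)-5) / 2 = -51 / 2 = -25.50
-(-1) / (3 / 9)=3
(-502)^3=-126506008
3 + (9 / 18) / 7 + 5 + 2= 141 / 14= 10.07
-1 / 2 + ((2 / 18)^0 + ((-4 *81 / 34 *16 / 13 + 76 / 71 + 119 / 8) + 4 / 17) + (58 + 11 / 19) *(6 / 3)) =122.11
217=217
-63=-63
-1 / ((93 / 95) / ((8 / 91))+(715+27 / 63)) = -5320 / 3865321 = -0.00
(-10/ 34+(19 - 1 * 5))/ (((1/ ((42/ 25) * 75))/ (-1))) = -29358/ 17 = -1726.94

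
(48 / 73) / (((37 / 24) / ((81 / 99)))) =10368 / 29711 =0.35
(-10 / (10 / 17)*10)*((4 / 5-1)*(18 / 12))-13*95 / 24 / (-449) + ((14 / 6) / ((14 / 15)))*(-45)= -661489 / 10776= -61.39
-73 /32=-2.28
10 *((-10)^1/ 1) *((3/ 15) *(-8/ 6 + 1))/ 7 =20/ 21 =0.95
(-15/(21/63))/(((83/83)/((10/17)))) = -450/17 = -26.47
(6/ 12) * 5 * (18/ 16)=45/ 16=2.81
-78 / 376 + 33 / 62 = 1893 / 5828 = 0.32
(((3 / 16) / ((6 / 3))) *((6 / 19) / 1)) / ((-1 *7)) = -0.00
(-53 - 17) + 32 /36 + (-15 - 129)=-1918 /9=-213.11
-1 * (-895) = 895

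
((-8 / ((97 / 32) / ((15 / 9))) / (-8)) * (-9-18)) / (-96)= 15 / 97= 0.15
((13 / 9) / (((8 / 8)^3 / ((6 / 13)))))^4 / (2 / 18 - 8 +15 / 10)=-32 / 1035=-0.03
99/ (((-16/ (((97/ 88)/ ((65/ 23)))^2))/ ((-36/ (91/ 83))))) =33462798003/ 1082681600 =30.91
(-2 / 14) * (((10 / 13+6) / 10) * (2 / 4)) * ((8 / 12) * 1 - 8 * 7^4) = 1267684 / 1365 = 928.71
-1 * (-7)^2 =-49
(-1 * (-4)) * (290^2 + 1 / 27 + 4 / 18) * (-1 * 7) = -63579796 / 27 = -2354807.26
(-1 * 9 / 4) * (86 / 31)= -387 / 62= -6.24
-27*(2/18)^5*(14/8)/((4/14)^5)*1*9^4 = -352947/128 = -2757.40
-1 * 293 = -293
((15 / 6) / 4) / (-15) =-1 / 24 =-0.04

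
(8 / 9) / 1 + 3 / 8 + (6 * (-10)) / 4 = -989 / 72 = -13.74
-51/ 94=-0.54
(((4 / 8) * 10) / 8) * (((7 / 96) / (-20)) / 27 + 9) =466553 / 82944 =5.62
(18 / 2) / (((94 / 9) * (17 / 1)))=81 / 1598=0.05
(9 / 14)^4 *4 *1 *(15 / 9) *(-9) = -98415 / 9604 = -10.25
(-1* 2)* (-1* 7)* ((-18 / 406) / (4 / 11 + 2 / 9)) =-891 / 841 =-1.06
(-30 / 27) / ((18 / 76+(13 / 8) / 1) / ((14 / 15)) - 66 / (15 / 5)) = 21280 / 383139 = 0.06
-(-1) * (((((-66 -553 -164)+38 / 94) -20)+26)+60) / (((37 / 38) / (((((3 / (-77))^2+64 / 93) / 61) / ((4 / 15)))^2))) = -289209376006537750 / 218597675951766419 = -1.32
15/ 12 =5/ 4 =1.25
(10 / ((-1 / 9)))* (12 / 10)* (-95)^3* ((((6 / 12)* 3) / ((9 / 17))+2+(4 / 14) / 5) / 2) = 1584943425 / 7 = 226420489.29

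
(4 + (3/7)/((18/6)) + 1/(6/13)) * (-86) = -11395/21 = -542.62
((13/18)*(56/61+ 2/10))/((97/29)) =128557/532530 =0.24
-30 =-30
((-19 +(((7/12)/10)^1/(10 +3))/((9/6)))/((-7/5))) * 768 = 2844992/273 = 10421.22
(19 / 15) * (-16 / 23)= -304 / 345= -0.88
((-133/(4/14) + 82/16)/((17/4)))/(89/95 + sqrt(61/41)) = 1276730365/7675976 - 33239075*sqrt(2501)/7675976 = -50.23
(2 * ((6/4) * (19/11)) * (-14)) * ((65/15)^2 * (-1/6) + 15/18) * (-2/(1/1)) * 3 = -999.52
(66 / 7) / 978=11 / 1141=0.01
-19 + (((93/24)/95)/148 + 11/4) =-1827769/112480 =-16.25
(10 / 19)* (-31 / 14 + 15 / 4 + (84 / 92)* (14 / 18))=21695 / 18354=1.18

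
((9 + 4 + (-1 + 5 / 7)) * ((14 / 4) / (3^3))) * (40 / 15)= 356 / 81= 4.40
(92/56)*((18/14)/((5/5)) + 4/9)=2507/882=2.84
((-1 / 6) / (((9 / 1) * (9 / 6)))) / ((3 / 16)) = -16 / 243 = -0.07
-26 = -26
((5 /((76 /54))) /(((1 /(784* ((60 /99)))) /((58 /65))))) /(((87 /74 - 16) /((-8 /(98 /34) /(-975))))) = -56036352 /193735685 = -0.29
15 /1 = 15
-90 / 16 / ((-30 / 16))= 3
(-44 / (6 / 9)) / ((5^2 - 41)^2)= -33 / 128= -0.26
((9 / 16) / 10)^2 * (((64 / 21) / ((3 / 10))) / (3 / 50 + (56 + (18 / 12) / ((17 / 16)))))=765 / 1367828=0.00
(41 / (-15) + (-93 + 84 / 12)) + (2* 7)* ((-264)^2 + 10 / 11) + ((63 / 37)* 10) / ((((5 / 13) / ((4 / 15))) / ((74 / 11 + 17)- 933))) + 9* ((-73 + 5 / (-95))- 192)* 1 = 111650776961 / 115995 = 962548.19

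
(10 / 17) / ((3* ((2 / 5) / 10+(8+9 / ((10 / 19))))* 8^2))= 125 / 1025712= 0.00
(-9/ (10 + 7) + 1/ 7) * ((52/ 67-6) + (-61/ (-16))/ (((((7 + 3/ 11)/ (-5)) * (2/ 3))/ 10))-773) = 316.02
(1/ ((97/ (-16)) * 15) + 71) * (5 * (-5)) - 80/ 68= -8785385/ 4947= -1775.90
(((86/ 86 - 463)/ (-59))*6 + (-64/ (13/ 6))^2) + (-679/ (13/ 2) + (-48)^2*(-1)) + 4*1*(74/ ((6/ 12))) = -8943566/ 9971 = -896.96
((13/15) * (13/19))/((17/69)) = 3887/1615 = 2.41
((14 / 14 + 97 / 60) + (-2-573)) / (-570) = 34343 / 34200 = 1.00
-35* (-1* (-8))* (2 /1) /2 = -280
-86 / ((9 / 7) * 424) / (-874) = 301 / 1667592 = 0.00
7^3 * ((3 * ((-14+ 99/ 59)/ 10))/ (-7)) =106869/ 590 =181.13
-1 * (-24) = 24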